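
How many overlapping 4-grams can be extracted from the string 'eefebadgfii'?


String 'eefebadgfii' has length L = 11.
Number of overlapping n-grams = L - n + 1
Substituting: 11 - 4 + 1 = 8

8


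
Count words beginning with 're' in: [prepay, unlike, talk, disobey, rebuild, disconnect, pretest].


Checking each word for prefix 're':
  'prepay' -> no (count: 0)
  'unlike' -> no (count: 0)
  'talk' -> no (count: 0)
  'disobey' -> no (count: 0)
  'rebuild' -> YES, starts with 're' (count: 1)
  'disconnect' -> no (count: 1)
  'pretest' -> no (count: 1)
Total with prefix 're': 1

1


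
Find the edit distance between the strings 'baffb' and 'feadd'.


Building DP table for s1='baffb' (len 5) and s2='feadd' (len 5):
       f  e  a  d  d
    0  1  2  3  4  5
  b 1  1  2  3  4  5
  a 2  2  2  2  3  4
  f 3  2  3  3  3  4
  f 4  3  3  4  4  4
  b 5  4  4  4  5  5
Edit distance = dp[5][5] = 5

5


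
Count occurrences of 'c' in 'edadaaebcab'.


Scanning 'edadaaebcab' for 'c':
  Position 8: 'c' -> MATCH (count: 1)
Total occurrences of 'c': 1

1


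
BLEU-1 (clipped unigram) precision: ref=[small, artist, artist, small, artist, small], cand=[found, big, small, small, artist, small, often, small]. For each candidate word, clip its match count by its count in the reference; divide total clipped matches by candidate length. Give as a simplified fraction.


Reference word counts: {'artist': 3, 'small': 3}
Checking each candidate word (with clipping):
  'found' -> not in reference -> no match (matches: 0)
  'big' -> not in reference -> no match (matches: 0)
  'small' -> in reference (ref count 3, used 1/3) -> match (matches: 1)
  'small' -> in reference (ref count 3, used 2/3) -> match (matches: 2)
  'artist' -> in reference (ref count 3, used 1/3) -> match (matches: 3)
  'small' -> in reference (ref count 3, used 3/3) -> match (matches: 4)
  'often' -> not in reference -> no match (matches: 4)
  'small' -> ref count 3 already used up (3/3) -> clipped, no match (matches: 4)
Clipped matches: 4, Candidate length: 8
Precision = 4/8 = 1/2

1/2


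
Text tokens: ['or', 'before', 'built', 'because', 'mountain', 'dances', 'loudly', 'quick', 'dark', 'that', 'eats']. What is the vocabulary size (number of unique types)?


Listing all tokens and tracking unique types:
  Token 1: 'or' -> NEW (unique so far: 1)
  Token 2: 'before' -> NEW (unique so far: 2)
  Token 3: 'built' -> NEW (unique so far: 3)
  Token 4: 'because' -> NEW (unique so far: 4)
  Token 5: 'mountain' -> NEW (unique so far: 5)
  Token 6: 'dances' -> NEW (unique so far: 6)
  Token 7: 'loudly' -> NEW (unique so far: 7)
  Token 8: 'quick' -> NEW (unique so far: 8)
  Token 9: 'dark' -> NEW (unique so far: 9)
  Token 10: 'that' -> NEW (unique so far: 10)
  Token 11: 'eats' -> NEW (unique so far: 11)
Unique types: ('because', 'before', 'built', 'dances', 'dark', 'eats', 'loudly', 'mountain', 'or', 'quick', 'that')
Vocabulary size: 11

11


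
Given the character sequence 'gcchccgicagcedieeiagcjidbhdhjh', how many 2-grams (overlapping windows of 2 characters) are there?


String 'gcchccgicagcedieeiagcjidbhdhjh' has length L = 30.
Number of overlapping n-grams = L - n + 1
Substituting: 30 - 2 + 1 = 29

29


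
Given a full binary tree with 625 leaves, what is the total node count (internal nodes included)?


Leaf nodes (terminals): 625
Internal nodes = n - 1 = 625 - 1 = 624
Total = leaves + internal = 625 + 624 = 1249

1249


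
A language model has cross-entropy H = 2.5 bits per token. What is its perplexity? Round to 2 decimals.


Perplexity formula: PP = 2^H
H = 2.5
PP = 2^2.5
Decompose: 2^2.5 = 2^2 * 2^0.5 = 2^2 * sqrt(2)
2^2 = 4, sqrt(2) ~ 1.4142136
PP ~ 4 * 1.4142136 = 5.6568544
Rounded to 2 decimals: 5.66

5.66


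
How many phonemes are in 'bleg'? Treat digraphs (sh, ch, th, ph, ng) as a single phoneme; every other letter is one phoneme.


Parsing 'bleg' greedily, digraphs first:
  'b' -> consonant phoneme (phonemes so far: 1)
  'l' -> consonant phoneme (phonemes so far: 2)
  'e' -> vowel phoneme (phonemes so far: 3)
  'g' -> consonant phoneme (phonemes so far: 4)
Total phonemes: 4

4


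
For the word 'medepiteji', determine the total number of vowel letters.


Scanning each character of 'medepiteji':
  Position 1: 'm' -> consonant (running count: 0)
  Position 2: 'e' -> vowel (running count: 1)
  Position 3: 'd' -> consonant (running count: 1)
  Position 4: 'e' -> vowel (running count: 2)
  Position 5: 'p' -> consonant (running count: 2)
  Position 6: 'i' -> vowel (running count: 3)
  Position 7: 't' -> consonant (running count: 3)
  Position 8: 'e' -> vowel (running count: 4)
  Position 9: 'j' -> consonant (running count: 4)
  Position 10: 'i' -> vowel (running count: 5)
Total vowels: 5

5


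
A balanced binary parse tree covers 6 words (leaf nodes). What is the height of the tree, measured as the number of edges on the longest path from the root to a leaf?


In a balanced binary tree with n leaves the deepest leaf is ceil(log2(n)) edges below the root.
log2(6) = 2.5850
ceil(2.5850) = 3
height (edges) = 3

3


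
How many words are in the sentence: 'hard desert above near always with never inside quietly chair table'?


Counting words by splitting on spaces:
  Word 1: 'hard'
  Word 2: 'desert'
  Word 3: 'above'
  Word 4: 'near'
  Word 5: 'always'
  Word 6: 'with'
  Word 7: 'never'
  Word 8: 'inside'
  Word 9: 'quietly'
  Word 10: 'chair'
  Word 11: 'table'
Total words: 11

11


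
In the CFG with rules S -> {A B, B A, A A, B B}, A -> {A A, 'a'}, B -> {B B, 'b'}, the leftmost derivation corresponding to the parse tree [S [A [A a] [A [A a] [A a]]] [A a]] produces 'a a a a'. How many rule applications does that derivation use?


Every bracketed nonterminal node [X ...] in the tree is produced by exactly one rule application.
Reading the tree off as a leftmost derivation:
  Step 1: S  =>  A A   (applied S -> A A)
  Step 2: A A  =>  A A A   (applied A -> A A)
  Step 3: A A A  =>  a A A   (applied A -> a)
  Step 4: a A A  =>  a A A A   (applied A -> A A)
  Step 5: a A A A  =>  a a A A   (applied A -> a)
  Step 6: a a A A  =>  a a a A   (applied A -> a)
  Step 7: a a a A  =>  a a a a   (applied A -> a)
Final yield: a a a a
Total rewrite steps: 7

7


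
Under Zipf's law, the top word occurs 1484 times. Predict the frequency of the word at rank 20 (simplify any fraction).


Zipf's law: freq(rank) = f1 / rank
f1 = 1484, rank = 20
freq = 1484 / 20
GCD(1484, 20) = 4
Simplified: 371/5

371/5


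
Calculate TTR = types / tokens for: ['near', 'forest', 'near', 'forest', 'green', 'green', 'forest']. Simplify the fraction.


Tokens: 7
Unique types: ('forest', 'green', 'near') = 3
TTR = 3/7
Already in lowest terms.

3/7


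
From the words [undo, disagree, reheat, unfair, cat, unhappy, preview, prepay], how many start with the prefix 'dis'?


Checking each word for prefix 'dis':
  'undo' -> no (count: 0)
  'disagree' -> YES, starts with 'dis' (count: 1)
  'reheat' -> no (count: 1)
  'unfair' -> no (count: 1)
  'cat' -> no (count: 1)
  'unhappy' -> no (count: 1)
  'preview' -> no (count: 1)
  'prepay' -> no (count: 1)
Total with prefix 'dis': 1

1


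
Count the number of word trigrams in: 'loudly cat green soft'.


Word trigrams from [4] words:
  Trigram 1: (loudly cat green)
  Trigram 2: (cat green soft)
Total word trigrams: 4 - 2 = 2

2


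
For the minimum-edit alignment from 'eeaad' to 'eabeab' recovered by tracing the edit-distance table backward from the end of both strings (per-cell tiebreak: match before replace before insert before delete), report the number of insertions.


Edit distance = 4. Backtracking from cell (5, 6) with preference match > replace > insert > delete,
then listing the resulting alignment 'eeaad' -> 'eabeab' left to right:
  Step 1: keep 'e'
  Step 2: insert 'a' [insertion #1]
  Step 3: replace e->b
  Step 4: replace a->e
  Step 5: keep 'a'
  Step 6: replace d->b
Total insertions: 1

1


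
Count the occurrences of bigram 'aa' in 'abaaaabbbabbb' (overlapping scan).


Scanning 'abaaaabbbabbb' for bigram 'aa':
  Position 0: 'ab' -> no
  Position 1: 'ba' -> no
  Position 2: 'aa' -> MATCH
  Position 3: 'aa' -> MATCH
  Position 4: 'aa' -> MATCH
  Position 5: 'ab' -> no
  Position 6: 'bb' -> no
  Position 7: 'bb' -> no
  Position 8: 'ba' -> no
  Position 9: 'ab' -> no
  Position 10: 'bb' -> no
  Position 11: 'bb' -> no
Total matches: 3

3


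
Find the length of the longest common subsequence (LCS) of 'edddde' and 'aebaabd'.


DP table for LCS of 'edddde' and 'aebaabd':
       a  e  b  a  a  b  d
    0  0  0  0  0  0  0  0
  e 0  0  1  1  1  1  1  1
  d 0  0  1  1  1  1  1  2
  d 0  0  1  1  1  1  1  2
  d 0  0  1  1  1  1  1  2
  d 0  0  1  1  1  1  1  2
  e 0  0  1  1  1  1  1  2
LCS: 'ed'
LCS length = 2

2


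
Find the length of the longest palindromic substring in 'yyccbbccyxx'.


Scanning 'yyccbbccyxx' for palindromic substrings.
Substring at positions 1-8: 'yccbbccy'.
Check: reverse('yccbbccy') = 'yccbbccy' -> palindrome confirmed.
Neighbouring characters ('y' / 'x') break symmetry, so it cannot extend further.
No longer palindromic substring exists; longest length = 8

8


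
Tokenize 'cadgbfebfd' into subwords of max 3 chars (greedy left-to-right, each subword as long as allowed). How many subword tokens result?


'cadgbfebfd' has 10 characters.
Chunking with max size 3:
  Chunk 1: 'cad' (positions 0-2)
  Chunk 2: 'gbf' (positions 3-5)
  Chunk 3: 'ebf' (positions 6-8)
  Chunk 4: 'd' (positions 9-9)
Total chunks: ceil(10 / 3) = 4

4


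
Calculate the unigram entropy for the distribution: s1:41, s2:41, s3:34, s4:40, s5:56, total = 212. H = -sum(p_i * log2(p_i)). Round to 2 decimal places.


Computing entropy H = -sum(p_i * log2(p_i)):
  s1: p = 41/212 = 0.1934, -p*log2(p) = 0.4584
  s2: p = 41/212 = 0.1934, -p*log2(p) = 0.4584
  s3: p = 34/212 = 0.1604, -p*log2(p) = 0.4235
  s4: p = 40/212 = 0.1887, -p*log2(p) = 0.4540
  s5: p = 56/212 = 0.2642, -p*log2(p) = 0.5073
H = sum of terms = 2.3016
Rounded to 2 decimals: 2.30

2.30


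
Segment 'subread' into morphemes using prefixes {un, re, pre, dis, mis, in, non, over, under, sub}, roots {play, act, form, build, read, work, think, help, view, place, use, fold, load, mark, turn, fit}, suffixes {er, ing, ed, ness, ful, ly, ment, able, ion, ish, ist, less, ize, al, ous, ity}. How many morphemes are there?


Segmenting 'subread' against the inventory:
  'sub' -> prefix (morpheme 1)
  'read' -> root (morpheme 2)
Total morphemes: 2

2


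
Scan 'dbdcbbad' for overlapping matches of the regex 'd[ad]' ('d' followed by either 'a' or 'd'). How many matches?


Pattern: d[ad] means 'd' followed by either 'a' or 'd'.
Scanning 'dbdcbbad' position-by-position:
  Pos 0: window 'db' -> no
  Pos 1: window 'bd' -> no
  Pos 2: window 'dc' -> no
  Pos 3: window 'cb' -> no
  Pos 4: window 'bb' -> no
  Pos 5: window 'ba' -> no
  Pos 6: window 'ad' -> no
  Pos 7: window 'd' -> no
Total matches: 0

0


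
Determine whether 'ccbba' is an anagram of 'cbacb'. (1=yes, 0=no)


Sort characters of 'ccbba': 'abbcc'
Sort characters of 'cbacb': 'abbcc'
Sorted forms match -> they ARE anagrams
Result: 1

1


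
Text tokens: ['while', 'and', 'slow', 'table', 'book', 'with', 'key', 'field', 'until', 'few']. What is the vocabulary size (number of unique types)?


Listing all tokens and tracking unique types:
  Token 1: 'while' -> NEW (unique so far: 1)
  Token 2: 'and' -> NEW (unique so far: 2)
  Token 3: 'slow' -> NEW (unique so far: 3)
  Token 4: 'table' -> NEW (unique so far: 4)
  Token 5: 'book' -> NEW (unique so far: 5)
  Token 6: 'with' -> NEW (unique so far: 6)
  Token 7: 'key' -> NEW (unique so far: 7)
  Token 8: 'field' -> NEW (unique so far: 8)
  Token 9: 'until' -> NEW (unique so far: 9)
  Token 10: 'few' -> NEW (unique so far: 10)
Unique types: ('and', 'book', 'few', 'field', 'key', 'slow', 'table', 'until', 'while', 'with')
Vocabulary size: 10

10


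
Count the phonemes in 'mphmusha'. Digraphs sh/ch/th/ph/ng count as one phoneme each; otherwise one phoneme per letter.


Parsing 'mphmusha' greedily, digraphs first:
  'm' -> consonant phoneme (phonemes so far: 1)
  'ph' -> digraph (1 consonant phoneme) (phonemes so far: 2)
  'm' -> consonant phoneme (phonemes so far: 3)
  'u' -> vowel phoneme (phonemes so far: 4)
  'sh' -> digraph (1 consonant phoneme) (phonemes so far: 5)
  'a' -> vowel phoneme (phonemes so far: 6)
Total phonemes: 6

6


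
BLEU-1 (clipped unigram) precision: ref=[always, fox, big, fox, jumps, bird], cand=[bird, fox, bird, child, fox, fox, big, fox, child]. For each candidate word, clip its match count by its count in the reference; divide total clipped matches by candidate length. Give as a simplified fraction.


Reference word counts: {'always': 1, 'big': 1, 'bird': 1, 'fox': 2, 'jumps': 1}
Checking each candidate word (with clipping):
  'bird' -> in reference (ref count 1, used 1/1) -> match (matches: 1)
  'fox' -> in reference (ref count 2, used 1/2) -> match (matches: 2)
  'bird' -> ref count 1 already used up (1/1) -> clipped, no match (matches: 2)
  'child' -> not in reference -> no match (matches: 2)
  'fox' -> in reference (ref count 2, used 2/2) -> match (matches: 3)
  'fox' -> ref count 2 already used up (2/2) -> clipped, no match (matches: 3)
  'big' -> in reference (ref count 1, used 1/1) -> match (matches: 4)
  'fox' -> ref count 2 already used up (2/2) -> clipped, no match (matches: 4)
  'child' -> not in reference -> no match (matches: 4)
Clipped matches: 4, Candidate length: 9
Precision = 4/9

4/9


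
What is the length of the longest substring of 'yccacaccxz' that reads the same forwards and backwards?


Scanning 'yccacaccxz' for palindromic substrings.
Substring at positions 1-7: 'ccacacc'.
Check: reverse('ccacacc') = 'ccacacc' -> palindrome confirmed.
Neighbouring characters ('y' / 'x') break symmetry, so it cannot extend further.
No longer palindromic substring exists; longest length = 7

7


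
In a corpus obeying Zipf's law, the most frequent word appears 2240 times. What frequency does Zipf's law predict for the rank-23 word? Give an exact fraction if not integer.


Zipf's law: freq(rank) = f1 / rank
f1 = 2240, rank = 23
freq = 2240 / 23
GCD(2240, 23) = 1
Simplified: 2240/23

2240/23


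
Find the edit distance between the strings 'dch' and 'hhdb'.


Building DP table for s1='dch' (len 3) and s2='hhdb' (len 4):
       h  h  d  b
    0  1  2  3  4
  d 1  1  2  2  3
  c 2  2  2  3  3
  h 3  2  2  3  4
Edit distance = dp[3][4] = 4

4


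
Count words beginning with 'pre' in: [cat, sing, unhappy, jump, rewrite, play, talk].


Checking each word for prefix 'pre':
  'cat' -> no (count: 0)
  'sing' -> no (count: 0)
  'unhappy' -> no (count: 0)
  'jump' -> no (count: 0)
  'rewrite' -> no (count: 0)
  'play' -> no (count: 0)
  'talk' -> no (count: 0)
Total with prefix 'pre': 0

0


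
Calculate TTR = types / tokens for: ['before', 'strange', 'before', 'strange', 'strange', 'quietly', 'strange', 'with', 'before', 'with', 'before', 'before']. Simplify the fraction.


Tokens: 12
Unique types: ('before', 'quietly', 'strange', 'with') = 4
TTR = 4/12
Simplify: divide both by 4 -> 1/3
TTR = 1/3

1/3


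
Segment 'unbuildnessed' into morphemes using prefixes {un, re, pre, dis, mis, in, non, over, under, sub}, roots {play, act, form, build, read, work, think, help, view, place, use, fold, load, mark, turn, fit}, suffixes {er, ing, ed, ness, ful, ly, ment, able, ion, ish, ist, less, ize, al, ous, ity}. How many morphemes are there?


Segmenting 'unbuildnessed' against the inventory:
  'un' -> prefix (morpheme 1)
  'build' -> root (morpheme 2)
  'ness' -> suffix (morpheme 3)
  'ed' -> suffix (morpheme 4)
Total morphemes: 4

4


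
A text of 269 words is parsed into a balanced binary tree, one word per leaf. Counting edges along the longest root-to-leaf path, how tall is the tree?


In a balanced binary tree with n leaves the deepest leaf is ceil(log2(n)) edges below the root.
log2(269) = 8.0715
ceil(8.0715) = 9
height (edges) = 9

9


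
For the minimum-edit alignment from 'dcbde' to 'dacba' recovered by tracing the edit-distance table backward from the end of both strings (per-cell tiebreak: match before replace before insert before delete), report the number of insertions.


Edit distance = 3. Backtracking from cell (5, 5) with preference match > replace > insert > delete,
then listing the resulting alignment 'dcbde' -> 'dacba' left to right:
  Step 1: keep 'd'
  Step 2: insert 'a' [insertion #1]
  Step 3: keep 'c'
  Step 4: keep 'b'
  Step 5: delete 'd'
  Step 6: replace e->a
Total insertions: 1

1


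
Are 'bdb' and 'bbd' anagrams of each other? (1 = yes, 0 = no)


Sort characters of 'bdb': 'bbd'
Sort characters of 'bbd': 'bbd'
Sorted forms match -> they ARE anagrams
Result: 1

1


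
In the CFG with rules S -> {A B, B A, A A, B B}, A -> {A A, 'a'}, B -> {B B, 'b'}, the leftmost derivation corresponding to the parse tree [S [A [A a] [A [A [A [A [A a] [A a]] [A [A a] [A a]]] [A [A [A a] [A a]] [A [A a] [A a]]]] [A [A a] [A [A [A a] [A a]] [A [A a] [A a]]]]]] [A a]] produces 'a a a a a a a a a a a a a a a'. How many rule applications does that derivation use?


Every bracketed nonterminal node [X ...] in the tree is produced by exactly one rule application.
Reading the tree off as a leftmost derivation:
  Step 1: S  =>  A A   (applied S -> A A)
  Step 2: A A  =>  A A A   (applied A -> A A)
  Step 3: A A A  =>  a A A   (applied A -> a)
  Step 4: a A A  =>  a A A A   (applied A -> A A)
  Step 5: a A A A  =>  a A A A A   (applied A -> A A)
  Step 6: a A A A A  =>  a A A A A A   (applied A -> A A)
  Step 7: a A A A A A  =>  a A A A A A A   (applied A -> A A)
  Step 8: a A A A A A A  =>  a a A A A A A   (applied A -> a)
  Step 9: a a A A A A A  =>  a a a A A A A   (applied A -> a)
  Step 10: a a a A A A A  =>  a a a A A A A A   (applied A -> A A)
  Step 11: a a a A A A A A  =>  a a a a A A A A   (applied A -> a)
  Step 12: a a a a A A A A  =>  a a a a a A A A   (applied A -> a)
  Step 13: a a a a a A A A  =>  a a a a a A A A A   (applied A -> A A)
  Step 14: a a a a a A A A A  =>  a a a a a A A A A A   (applied A -> A A)
  Step 15: a a a a a A A A A A  =>  a a a a a a A A A A   (applied A -> a)
  Step 16: a a a a a a A A A A  =>  a a a a a a a A A A   (applied A -> a)
  Step 17: a a a a a a a A A A  =>  a a a a a a a A A A A   (applied A -> A A)
  Step 18: a a a a a a a A A A A  =>  a a a a a a a a A A A   (applied A -> a)
  Step 19: a a a a a a a a A A A  =>  a a a a a a a a a A A   (applied A -> a)
  Step 20: a a a a a a a a a A A  =>  a a a a a a a a a A A A   (applied A -> A A)
  Step 21: a a a a a a a a a A A A  =>  a a a a a a a a a a A A   (applied A -> a)
  Step 22: a a a a a a a a a a A A  =>  a a a a a a a a a a A A A   (applied A -> A A)
  Step 23: a a a a a a a a a a A A A  =>  a a a a a a a a a a A A A A   (applied A -> A A)
  Step 24: a a a a a a a a a a A A A A  =>  a a a a a a a a a a a A A A   (applied A -> a)
  Step 25: a a a a a a a a a a a A A A  =>  a a a a a a a a a a a a A A   (applied A -> a)
  Step 26: a a a a a a a a a a a a A A  =>  a a a a a a a a a a a a A A A   (applied A -> A A)
  Step 27: a a a a a a a a a a a a A A A  =>  a a a a a a a a a a a a a A A   (applied A -> a)
  Step 28: a a a a a a a a a a a a a A A  =>  a a a a a a a a a a a a a a A   (applied A -> a)
  Step 29: a a a a a a a a a a a a a a A  =>  a a a a a a a a a a a a a a a   (applied A -> a)
Final yield: a a a a a a a a a a a a a a a
Total rewrite steps: 29

29


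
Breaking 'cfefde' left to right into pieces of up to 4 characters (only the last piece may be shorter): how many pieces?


'cfefde' has 6 characters.
Chunking with max size 4:
  Chunk 1: 'cfef' (positions 0-3)
  Chunk 2: 'de' (positions 4-5)
Total chunks: ceil(6 / 4) = 2

2


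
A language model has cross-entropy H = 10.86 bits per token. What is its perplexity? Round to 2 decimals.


Perplexity formula: PP = 2^H
H = 10.86
PP = 2^10.86
Decompose: 2^10.86 = 2^10 * 2^0.86
2^10 = 1024, 2^0.86 ~ 1.8150383
PP ~ 1024 * 1.8150383 = 1858.5992192
Rounded to 2 decimals: 1858.60

1858.60


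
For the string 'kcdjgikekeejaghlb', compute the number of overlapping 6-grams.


String 'kcdjgikekeejaghlb' has length L = 17.
Number of overlapping n-grams = L - n + 1
Substituting: 17 - 6 + 1 = 12

12


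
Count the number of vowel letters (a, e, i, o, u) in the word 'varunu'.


Scanning each character of 'varunu':
  Position 1: 'v' -> consonant (running count: 0)
  Position 2: 'a' -> vowel (running count: 1)
  Position 3: 'r' -> consonant (running count: 1)
  Position 4: 'u' -> vowel (running count: 2)
  Position 5: 'n' -> consonant (running count: 2)
  Position 6: 'u' -> vowel (running count: 3)
Total vowels: 3

3


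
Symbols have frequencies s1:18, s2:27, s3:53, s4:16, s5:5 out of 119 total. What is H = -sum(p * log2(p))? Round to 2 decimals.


Computing entropy H = -sum(p_i * log2(p_i)):
  s1: p = 18/119 = 0.1513, -p*log2(p) = 0.4122
  s2: p = 27/119 = 0.2269, -p*log2(p) = 0.4855
  s3: p = 53/119 = 0.4454, -p*log2(p) = 0.5197
  s4: p = 16/119 = 0.1345, -p*log2(p) = 0.3892
  s5: p = 5/119 = 0.0420, -p*log2(p) = 0.1921
H = sum of terms = 1.9987
Rounded to 2 decimals: 2.00

2.00


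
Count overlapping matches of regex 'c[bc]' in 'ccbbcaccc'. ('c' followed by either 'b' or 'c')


Pattern: c[bc] means 'c' followed by either 'b' or 'c'.
Scanning 'ccbbcaccc' position-by-position:
  Pos 0: window 'cc' -> MATCH
  Pos 1: window 'cb' -> MATCH
  Pos 2: window 'bb' -> no
  Pos 3: window 'bc' -> no
  Pos 4: window 'ca' -> no
  Pos 5: window 'ac' -> no
  Pos 6: window 'cc' -> MATCH
  Pos 7: window 'cc' -> MATCH
  Pos 8: window 'c' -> no
Total matches: 4

4


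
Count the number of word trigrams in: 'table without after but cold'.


Word trigrams from [5] words:
  Trigram 1: (table without after)
  Trigram 2: (without after but)
  Trigram 3: (after but cold)
Total word trigrams: 5 - 2 = 3

3


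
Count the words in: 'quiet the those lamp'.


Counting words by splitting on spaces:
  Word 1: 'quiet'
  Word 2: 'the'
  Word 3: 'those'
  Word 4: 'lamp'
Total words: 4

4


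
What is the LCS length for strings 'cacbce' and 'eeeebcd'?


DP table for LCS of 'cacbce' and 'eeeebcd':
       e  e  e  e  b  c  d
    0  0  0  0  0  0  0  0
  c 0  0  0  0  0  0  1  1
  a 0  0  0  0  0  0  1  1
  c 0  0  0  0  0  0  1  1
  b 0  0  0  0  0  1  1  1
  c 0  0  0  0  0  1  2  2
  e 0  1  1  1  1  1  2  2
LCS: 'bc'
LCS length = 2

2


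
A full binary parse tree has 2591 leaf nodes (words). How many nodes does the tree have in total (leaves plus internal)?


Leaf nodes (terminals): 2591
Internal nodes = n - 1 = 2591 - 1 = 2590
Total = leaves + internal = 2591 + 2590 = 5181

5181


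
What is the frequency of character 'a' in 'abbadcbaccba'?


Scanning 'abbadcbaccba' for 'a':
  Position 0: 'a' -> MATCH (count: 1)
  Position 3: 'a' -> MATCH (count: 2)
  Position 7: 'a' -> MATCH (count: 3)
  Position 11: 'a' -> MATCH (count: 4)
Total occurrences of 'a': 4

4


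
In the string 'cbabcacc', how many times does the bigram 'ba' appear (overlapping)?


Scanning 'cbabcacc' for bigram 'ba':
  Position 0: 'cb' -> no
  Position 1: 'ba' -> MATCH
  Position 2: 'ab' -> no
  Position 3: 'bc' -> no
  Position 4: 'ca' -> no
  Position 5: 'ac' -> no
  Position 6: 'cc' -> no
Total matches: 1

1


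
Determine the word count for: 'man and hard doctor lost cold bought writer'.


Counting words by splitting on spaces:
  Word 1: 'man'
  Word 2: 'and'
  Word 3: 'hard'
  Word 4: 'doctor'
  Word 5: 'lost'
  Word 6: 'cold'
  Word 7: 'bought'
  Word 8: 'writer'
Total words: 8

8


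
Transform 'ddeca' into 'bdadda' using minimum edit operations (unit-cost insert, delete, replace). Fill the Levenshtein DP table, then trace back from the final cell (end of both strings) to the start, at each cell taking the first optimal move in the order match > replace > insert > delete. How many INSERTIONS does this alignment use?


Edit distance = 4. Backtracking from cell (5, 6) with preference match > replace > insert > delete,
then listing the resulting alignment 'ddeca' -> 'bdadda' left to right:
  Step 1: insert 'b' [insertion #1]
  Step 2: keep 'd'
  Step 3: replace d->a
  Step 4: replace e->d
  Step 5: replace c->d
  Step 6: keep 'a'
Total insertions: 1

1


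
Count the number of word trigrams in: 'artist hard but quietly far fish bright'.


Word trigrams from [7] words:
  Trigram 1: (artist hard but)
  Trigram 2: (hard but quietly)
  Trigram 3: (but quietly far)
  Trigram 4: (quietly far fish)
  Trigram 5: (far fish bright)
Total word trigrams: 7 - 2 = 5

5


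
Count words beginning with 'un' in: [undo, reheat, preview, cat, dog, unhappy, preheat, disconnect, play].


Checking each word for prefix 'un':
  'undo' -> YES, starts with 'un' (count: 1)
  'reheat' -> no (count: 1)
  'preview' -> no (count: 1)
  'cat' -> no (count: 1)
  'dog' -> no (count: 1)
  'unhappy' -> YES, starts with 'un' (count: 2)
  'preheat' -> no (count: 2)
  'disconnect' -> no (count: 2)
  'play' -> no (count: 2)
Total with prefix 'un': 2

2


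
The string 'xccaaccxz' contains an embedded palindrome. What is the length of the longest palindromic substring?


Scanning 'xccaaccxz' for palindromic substrings.
Substring at positions 0-7: 'xccaaccx'.
Check: reverse('xccaaccx') = 'xccaaccx' -> palindrome confirmed.
Neighbouring characters ('-' / 'z') break symmetry, so it cannot extend further.
No longer palindromic substring exists; longest length = 8

8


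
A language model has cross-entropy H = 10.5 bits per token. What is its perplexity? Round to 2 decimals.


Perplexity formula: PP = 2^H
H = 10.5
PP = 2^10.5
Decompose: 2^10.5 = 2^10 * 2^0.5 = 2^10 * sqrt(2)
2^10 = 1024, sqrt(2) ~ 1.4142136
PP ~ 1024 * 1.4142136 = 1448.1547264
Rounded to 2 decimals: 1448.15

1448.15


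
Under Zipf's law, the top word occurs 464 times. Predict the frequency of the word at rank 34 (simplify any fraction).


Zipf's law: freq(rank) = f1 / rank
f1 = 464, rank = 34
freq = 464 / 34
GCD(464, 34) = 2
Simplified: 232/17

232/17


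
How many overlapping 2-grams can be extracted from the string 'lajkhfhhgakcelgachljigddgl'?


String 'lajkhfhhgakcelgachljigddgl' has length L = 26.
Number of overlapping n-grams = L - n + 1
Substituting: 26 - 2 + 1 = 25

25


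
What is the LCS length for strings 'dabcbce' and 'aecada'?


DP table for LCS of 'dabcbce' and 'aecada':
       a  e  c  a  d  a
    0  0  0  0  0  0  0
  d 0  0  0  0  0  1  1
  a 0  1  1  1  1  1  2
  b 0  1  1  1  1  1  2
  c 0  1  1  2  2  2  2
  b 0  1  1  2  2  2  2
  c 0  1  1  2  2  2  2
  e 0  1  2  2  2  2  2
LCS: 'da'
LCS length = 2

2


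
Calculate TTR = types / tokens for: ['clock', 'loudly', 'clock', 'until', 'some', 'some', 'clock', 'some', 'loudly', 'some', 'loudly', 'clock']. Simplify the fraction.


Tokens: 12
Unique types: ('clock', 'loudly', 'some', 'until') = 4
TTR = 4/12
Simplify: divide both by 4 -> 1/3
TTR = 1/3

1/3


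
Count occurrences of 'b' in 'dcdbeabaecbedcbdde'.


Scanning 'dcdbeabaecbedcbdde' for 'b':
  Position 3: 'b' -> MATCH (count: 1)
  Position 6: 'b' -> MATCH (count: 2)
  Position 10: 'b' -> MATCH (count: 3)
  Position 14: 'b' -> MATCH (count: 4)
Total occurrences of 'b': 4

4


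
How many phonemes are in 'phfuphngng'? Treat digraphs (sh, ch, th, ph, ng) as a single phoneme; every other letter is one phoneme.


Parsing 'phfuphngng' greedily, digraphs first:
  'ph' -> digraph (1 consonant phoneme) (phonemes so far: 1)
  'f' -> consonant phoneme (phonemes so far: 2)
  'u' -> vowel phoneme (phonemes so far: 3)
  'ph' -> digraph (1 consonant phoneme) (phonemes so far: 4)
  'ng' -> digraph (1 consonant phoneme) (phonemes so far: 5)
  'ng' -> digraph (1 consonant phoneme) (phonemes so far: 6)
Total phonemes: 6

6


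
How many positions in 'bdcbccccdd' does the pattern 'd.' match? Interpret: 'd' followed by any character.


Pattern: d. means 'd' followed by any character.
Scanning 'bdcbccccdd' position-by-position:
  Pos 0: window 'bd' -> no
  Pos 1: window 'dc' -> MATCH
  Pos 2: window 'cb' -> no
  Pos 3: window 'bc' -> no
  Pos 4: window 'cc' -> no
  Pos 5: window 'cc' -> no
  Pos 6: window 'cc' -> no
  Pos 7: window 'cd' -> no
  Pos 8: window 'dd' -> MATCH
  Pos 9: window 'd' -> no
Total matches: 2

2


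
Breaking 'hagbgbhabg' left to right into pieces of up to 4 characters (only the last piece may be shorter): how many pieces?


'hagbgbhabg' has 10 characters.
Chunking with max size 4:
  Chunk 1: 'hagb' (positions 0-3)
  Chunk 2: 'gbha' (positions 4-7)
  Chunk 3: 'bg' (positions 8-9)
Total chunks: ceil(10 / 4) = 3

3


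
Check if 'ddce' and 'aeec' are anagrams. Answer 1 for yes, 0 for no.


Sort characters of 'ddce': 'cdde'
Sort characters of 'aeec': 'acee'
Sorted forms differ -> they are NOT anagrams
Result: 0

0


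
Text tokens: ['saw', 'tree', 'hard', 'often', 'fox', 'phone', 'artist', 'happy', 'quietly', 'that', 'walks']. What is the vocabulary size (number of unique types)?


Listing all tokens and tracking unique types:
  Token 1: 'saw' -> NEW (unique so far: 1)
  Token 2: 'tree' -> NEW (unique so far: 2)
  Token 3: 'hard' -> NEW (unique so far: 3)
  Token 4: 'often' -> NEW (unique so far: 4)
  Token 5: 'fox' -> NEW (unique so far: 5)
  Token 6: 'phone' -> NEW (unique so far: 6)
  Token 7: 'artist' -> NEW (unique so far: 7)
  Token 8: 'happy' -> NEW (unique so far: 8)
  Token 9: 'quietly' -> NEW (unique so far: 9)
  Token 10: 'that' -> NEW (unique so far: 10)
  Token 11: 'walks' -> NEW (unique so far: 11)
Unique types: ('artist', 'fox', 'happy', 'hard', 'often', 'phone', 'quietly', 'saw', 'that', 'tree', 'walks')
Vocabulary size: 11

11


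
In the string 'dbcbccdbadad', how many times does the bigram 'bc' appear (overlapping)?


Scanning 'dbcbccdbadad' for bigram 'bc':
  Position 0: 'db' -> no
  Position 1: 'bc' -> MATCH
  Position 2: 'cb' -> no
  Position 3: 'bc' -> MATCH
  Position 4: 'cc' -> no
  Position 5: 'cd' -> no
  Position 6: 'db' -> no
  Position 7: 'ba' -> no
  Position 8: 'ad' -> no
  Position 9: 'da' -> no
  Position 10: 'ad' -> no
Total matches: 2

2


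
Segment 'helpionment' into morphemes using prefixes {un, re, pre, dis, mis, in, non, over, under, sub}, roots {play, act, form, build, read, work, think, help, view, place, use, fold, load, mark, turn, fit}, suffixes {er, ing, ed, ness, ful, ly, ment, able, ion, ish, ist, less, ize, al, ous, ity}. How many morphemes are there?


Segmenting 'helpionment' against the inventory:
  'help' -> root (morpheme 1)
  'ion' -> suffix (morpheme 2)
  'ment' -> suffix (morpheme 3)
Total morphemes: 3

3


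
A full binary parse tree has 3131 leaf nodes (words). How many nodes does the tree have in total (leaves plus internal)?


Leaf nodes (terminals): 3131
Internal nodes = n - 1 = 3131 - 1 = 3130
Total = leaves + internal = 3131 + 3130 = 6261

6261


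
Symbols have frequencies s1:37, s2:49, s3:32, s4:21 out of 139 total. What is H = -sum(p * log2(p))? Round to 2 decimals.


Computing entropy H = -sum(p_i * log2(p_i)):
  s1: p = 37/139 = 0.2662, -p*log2(p) = 0.5083
  s2: p = 49/139 = 0.3525, -p*log2(p) = 0.5303
  s3: p = 32/139 = 0.2302, -p*log2(p) = 0.4878
  s4: p = 21/139 = 0.1511, -p*log2(p) = 0.4119
H = sum of terms = 1.9383
Rounded to 2 decimals: 1.94

1.94


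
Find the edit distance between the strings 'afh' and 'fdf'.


Building DP table for s1='afh' (len 3) and s2='fdf' (len 3):
       f  d  f
    0  1  2  3
  a 1  1  2  3
  f 2  1  2  2
  h 3  2  2  3
Edit distance = dp[3][3] = 3

3


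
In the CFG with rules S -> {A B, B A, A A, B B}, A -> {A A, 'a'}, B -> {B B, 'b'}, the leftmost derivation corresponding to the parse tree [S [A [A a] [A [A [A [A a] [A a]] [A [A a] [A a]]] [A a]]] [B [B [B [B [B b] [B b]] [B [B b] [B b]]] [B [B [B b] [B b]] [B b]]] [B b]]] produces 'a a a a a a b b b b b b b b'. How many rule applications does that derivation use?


Every bracketed nonterminal node [X ...] in the tree is produced by exactly one rule application.
Reading the tree off as a leftmost derivation:
  Step 1: S  =>  A B   (applied S -> A B)
  Step 2: A B  =>  A A B   (applied A -> A A)
  Step 3: A A B  =>  a A B   (applied A -> a)
  Step 4: a A B  =>  a A A B   (applied A -> A A)
  Step 5: a A A B  =>  a A A A B   (applied A -> A A)
  Step 6: a A A A B  =>  a A A A A B   (applied A -> A A)
  Step 7: a A A A A B  =>  a a A A A B   (applied A -> a)
  Step 8: a a A A A B  =>  a a a A A B   (applied A -> a)
  Step 9: a a a A A B  =>  a a a A A A B   (applied A -> A A)
  Step 10: a a a A A A B  =>  a a a a A A B   (applied A -> a)
  Step 11: a a a a A A B  =>  a a a a a A B   (applied A -> a)
  Step 12: a a a a a A B  =>  a a a a a a B   (applied A -> a)
  Step 13: a a a a a a B  =>  a a a a a a B B   (applied B -> B B)
  Step 14: a a a a a a B B  =>  a a a a a a B B B   (applied B -> B B)
  Step 15: a a a a a a B B B  =>  a a a a a a B B B B   (applied B -> B B)
  Step 16: a a a a a a B B B B  =>  a a a a a a B B B B B   (applied B -> B B)
  Step 17: a a a a a a B B B B B  =>  a a a a a a b B B B B   (applied B -> b)
  Step 18: a a a a a a b B B B B  =>  a a a a a a b b B B B   (applied B -> b)
  Step 19: a a a a a a b b B B B  =>  a a a a a a b b B B B B   (applied B -> B B)
  Step 20: a a a a a a b b B B B B  =>  a a a a a a b b b B B B   (applied B -> b)
  Step 21: a a a a a a b b b B B B  =>  a a a a a a b b b b B B   (applied B -> b)
  Step 22: a a a a a a b b b b B B  =>  a a a a a a b b b b B B B   (applied B -> B B)
  Step 23: a a a a a a b b b b B B B  =>  a a a a a a b b b b B B B B   (applied B -> B B)
  Step 24: a a a a a a b b b b B B B B  =>  a a a a a a b b b b b B B B   (applied B -> b)
  Step 25: a a a a a a b b b b b B B B  =>  a a a a a a b b b b b b B B   (applied B -> b)
  Step 26: a a a a a a b b b b b b B B  =>  a a a a a a b b b b b b b B   (applied B -> b)
  Step 27: a a a a a a b b b b b b b B  =>  a a a a a a b b b b b b b b   (applied B -> b)
Final yield: a a a a a a b b b b b b b b
Total rewrite steps: 27

27


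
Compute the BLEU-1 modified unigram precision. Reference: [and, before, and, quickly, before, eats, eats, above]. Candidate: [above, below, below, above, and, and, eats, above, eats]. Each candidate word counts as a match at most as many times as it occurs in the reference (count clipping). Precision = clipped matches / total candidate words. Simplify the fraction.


Reference word counts: {'above': 1, 'and': 2, 'before': 2, 'eats': 2, 'quickly': 1}
Checking each candidate word (with clipping):
  'above' -> in reference (ref count 1, used 1/1) -> match (matches: 1)
  'below' -> not in reference -> no match (matches: 1)
  'below' -> not in reference -> no match (matches: 1)
  'above' -> ref count 1 already used up (1/1) -> clipped, no match (matches: 1)
  'and' -> in reference (ref count 2, used 1/2) -> match (matches: 2)
  'and' -> in reference (ref count 2, used 2/2) -> match (matches: 3)
  'eats' -> in reference (ref count 2, used 1/2) -> match (matches: 4)
  'above' -> ref count 1 already used up (1/1) -> clipped, no match (matches: 4)
  'eats' -> in reference (ref count 2, used 2/2) -> match (matches: 5)
Clipped matches: 5, Candidate length: 9
Precision = 5/9

5/9


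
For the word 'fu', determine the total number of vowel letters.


Scanning each character of 'fu':
  Position 1: 'f' -> consonant (running count: 0)
  Position 2: 'u' -> vowel (running count: 1)
Total vowels: 1

1


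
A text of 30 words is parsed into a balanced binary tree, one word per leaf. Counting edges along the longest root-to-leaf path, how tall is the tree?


In a balanced binary tree with n leaves the deepest leaf is ceil(log2(n)) edges below the root.
log2(30) = 4.9069
ceil(4.9069) = 5
height (edges) = 5

5


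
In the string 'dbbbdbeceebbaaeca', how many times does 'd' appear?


Scanning 'dbbbdbeceebbaaeca' for 'd':
  Position 0: 'd' -> MATCH (count: 1)
  Position 4: 'd' -> MATCH (count: 2)
Total occurrences of 'd': 2

2


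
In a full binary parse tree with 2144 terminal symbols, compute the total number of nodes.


Leaf nodes (terminals): 2144
Internal nodes = n - 1 = 2144 - 1 = 2143
Total = leaves + internal = 2144 + 2143 = 4287

4287


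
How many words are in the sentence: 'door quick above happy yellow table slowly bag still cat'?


Counting words by splitting on spaces:
  Word 1: 'door'
  Word 2: 'quick'
  Word 3: 'above'
  Word 4: 'happy'
  Word 5: 'yellow'
  Word 6: 'table'
  Word 7: 'slowly'
  Word 8: 'bag'
  Word 9: 'still'
  Word 10: 'cat'
Total words: 10

10


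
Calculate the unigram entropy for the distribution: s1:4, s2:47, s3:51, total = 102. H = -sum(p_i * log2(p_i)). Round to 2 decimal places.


Computing entropy H = -sum(p_i * log2(p_i)):
  s1: p = 4/102 = 0.0392, -p*log2(p) = 0.1832
  s2: p = 47/102 = 0.4608, -p*log2(p) = 0.5151
  s3: p = 51/102 = 0.5000, -p*log2(p) = 0.5000
H = sum of terms = 1.1983
Rounded to 2 decimals: 1.20

1.20


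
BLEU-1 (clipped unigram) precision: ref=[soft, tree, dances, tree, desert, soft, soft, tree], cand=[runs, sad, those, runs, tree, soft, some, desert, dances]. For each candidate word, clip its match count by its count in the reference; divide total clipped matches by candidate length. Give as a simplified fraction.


Reference word counts: {'dances': 1, 'desert': 1, 'soft': 3, 'tree': 3}
Checking each candidate word (with clipping):
  'runs' -> not in reference -> no match (matches: 0)
  'sad' -> not in reference -> no match (matches: 0)
  'those' -> not in reference -> no match (matches: 0)
  'runs' -> not in reference -> no match (matches: 0)
  'tree' -> in reference (ref count 3, used 1/3) -> match (matches: 1)
  'soft' -> in reference (ref count 3, used 1/3) -> match (matches: 2)
  'some' -> not in reference -> no match (matches: 2)
  'desert' -> in reference (ref count 1, used 1/1) -> match (matches: 3)
  'dances' -> in reference (ref count 1, used 1/1) -> match (matches: 4)
Clipped matches: 4, Candidate length: 9
Precision = 4/9

4/9


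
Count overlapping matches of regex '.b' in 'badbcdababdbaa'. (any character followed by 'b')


Pattern: .b means any character followed by 'b'.
Scanning 'badbcdababdbaa' position-by-position:
  Pos 0: window 'ba' -> no
  Pos 1: window 'ad' -> no
  Pos 2: window 'db' -> MATCH
  Pos 3: window 'bc' -> no
  Pos 4: window 'cd' -> no
  Pos 5: window 'da' -> no
  Pos 6: window 'ab' -> MATCH
  Pos 7: window 'ba' -> no
  Pos 8: window 'ab' -> MATCH
  Pos 9: window 'bd' -> no
  Pos 10: window 'db' -> MATCH
  Pos 11: window 'ba' -> no
  Pos 12: window 'aa' -> no
  Pos 13: window 'a' -> no
Total matches: 4

4


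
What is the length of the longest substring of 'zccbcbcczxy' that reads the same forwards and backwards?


Scanning 'zccbcbcczxy' for palindromic substrings.
Substring at positions 0-8: 'zccbcbccz'.
Check: reverse('zccbcbccz') = 'zccbcbccz' -> palindrome confirmed.
Neighbouring characters ('-' / 'x') break symmetry, so it cannot extend further.
No longer palindromic substring exists; longest length = 9

9


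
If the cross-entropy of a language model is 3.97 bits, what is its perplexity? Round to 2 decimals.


Perplexity formula: PP = 2^H
H = 3.97
PP = 2^3.97
Decompose: 2^3.97 = 2^3 * 2^0.97
2^3 = 8, 2^0.97 ~ 1.9588406
PP ~ 8 * 1.9588406 = 15.6707248
Rounded to 2 decimals: 15.67

15.67


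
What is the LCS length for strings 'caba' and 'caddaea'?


DP table for LCS of 'caba' and 'caddaea':
       c  a  d  d  a  e  a
    0  0  0  0  0  0  0  0
  c 0  1  1  1  1  1  1  1
  a 0  1  2  2  2  2  2  2
  b 0  1  2  2  2  2  2  2
  a 0  1  2  2  2  3  3  3
LCS: 'caa'
LCS length = 3

3


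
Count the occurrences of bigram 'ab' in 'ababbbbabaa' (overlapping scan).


Scanning 'ababbbbabaa' for bigram 'ab':
  Position 0: 'ab' -> MATCH
  Position 1: 'ba' -> no
  Position 2: 'ab' -> MATCH
  Position 3: 'bb' -> no
  Position 4: 'bb' -> no
  Position 5: 'bb' -> no
  Position 6: 'ba' -> no
  Position 7: 'ab' -> MATCH
  Position 8: 'ba' -> no
  Position 9: 'aa' -> no
Total matches: 3

3
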